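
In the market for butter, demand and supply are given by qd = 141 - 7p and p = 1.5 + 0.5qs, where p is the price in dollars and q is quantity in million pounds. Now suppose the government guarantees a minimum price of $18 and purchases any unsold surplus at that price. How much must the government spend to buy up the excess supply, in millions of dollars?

Rearranging supply gives qs = 2p - 3. Without the control the market clears where 141 - 7p = 2p - 3, i.e. p* = 16 and q* = 29.
The floor of 18 is above the equilibrium price 16, so it binds.
At p = 18: qd = 141 - 7·18 = 15 and qs = 2·18 - 3 = 33.
Surplus = qs - qd = 18.
Government expenditure = surplus × support price = 18 × 18 = 324.

324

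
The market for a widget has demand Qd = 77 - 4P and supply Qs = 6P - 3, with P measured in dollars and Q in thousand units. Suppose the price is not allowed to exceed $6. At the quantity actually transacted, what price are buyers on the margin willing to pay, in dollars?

11

Without the control the market clears where 77 - 4P = 6P - 3, i.e. P* = 8 and Q* = 45.
The ceiling of 6 is below the equilibrium price 8, so it binds.
At P = 6: Qd = 77 - 4·6 = 53 and Qs = 6·6 - 3 = 33.
Only 33 units reach the market. On the demand curve, the marginal buyer's willingness to pay at Q = 33 is (77 - 33)/4 = 11.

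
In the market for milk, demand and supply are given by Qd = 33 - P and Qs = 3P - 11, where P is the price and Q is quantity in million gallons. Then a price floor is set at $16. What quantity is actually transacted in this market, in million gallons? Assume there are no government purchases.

17

In a free market, 33 - P = 3P - 11 gives the equilibrium P* = 11, Q* = 22.
The floor of 16 is above the equilibrium price 11, so it binds.
At P = 16: Qd = 33 - 16 = 17 and Qs = 3·16 - 11 = 37.
The quantity actually transacted is the short side, demand: 17.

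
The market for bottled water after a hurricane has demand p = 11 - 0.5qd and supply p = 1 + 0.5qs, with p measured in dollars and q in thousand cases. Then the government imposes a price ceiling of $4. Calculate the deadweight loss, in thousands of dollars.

Rearranging demand gives qd = 22 - 2p; rearranging supply gives qs = 2p - 2. In a free market, 22 - 2p = 2p - 2 gives the equilibrium p* = 6, q* = 10.
Since 4 < 6, the ceiling is binding.
At p = 4: qd = 22 - 2·4 = 14 and qs = 2·4 - 2 = 6.
Quantity traded falls to 6. At q = 6 the demand price is (22 - 6)/2 = 8 and the supply price is (2 + 6)/2 = 4.
Deadweight loss = ½ · (8 - 4) · (10 - 6) = ½ · 4 · 4 = 8.

8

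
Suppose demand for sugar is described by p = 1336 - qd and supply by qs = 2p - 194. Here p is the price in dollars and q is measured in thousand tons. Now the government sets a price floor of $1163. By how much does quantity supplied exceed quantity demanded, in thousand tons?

1959

Rearranging demand gives qd = 1336 - p. Setting quantity demanded equal to quantity supplied, 1336 - p = 2p - 194, gives p* = 510 and q* = 826.
Since 1163 > 510, the floor is binding.
At p = 1163: qd = 1336 - 1163 = 173 and qs = 2·1163 - 194 = 2132.
Surplus = qs - qd = 2132 - 173 = 1959.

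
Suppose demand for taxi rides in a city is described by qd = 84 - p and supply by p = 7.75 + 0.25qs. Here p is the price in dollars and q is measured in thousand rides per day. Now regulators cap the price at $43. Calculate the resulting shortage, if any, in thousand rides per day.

0

Rearranging supply gives qs = 4p - 31. Equilibrium: 84 - p = 4p - 31, so 115 = 5p and p* = 23, q* = 61.
Since 43 is above p* = 23, the ceiling does not bind and the free-market outcome prevails.
Since the control does not bind, there is no shortage.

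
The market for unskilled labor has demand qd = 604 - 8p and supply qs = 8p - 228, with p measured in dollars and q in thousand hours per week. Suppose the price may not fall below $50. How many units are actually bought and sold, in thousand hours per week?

188

In a free market, 604 - 8p = 8p - 228 gives the equilibrium p* = 52, q* = 188.
Since 50 is below p* = 52, the floor does not bind and the free-market outcome prevails.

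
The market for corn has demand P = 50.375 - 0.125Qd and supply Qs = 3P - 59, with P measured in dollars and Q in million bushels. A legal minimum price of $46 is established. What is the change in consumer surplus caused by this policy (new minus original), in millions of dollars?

-204

Rearranging demand gives Qd = 403 - 8P. In a free market, 403 - 8P = 3P - 59 gives the equilibrium P* = 42, Q* = 67.
The floor of 46 is above the equilibrium price 42, so it binds.
At P = 46: Qd = 403 - 8·46 = 35 and Qs = 3·46 - 59 = 79.
Consumer surplus without the control is ½ · (50.375 - 42) · 67 = 280.5625.
With the floor, consumers buy 35 units at 46, so CS = ½ · (50.375 - 46) · 35 = 76.5625.
Change in consumer surplus = 76.5625 - 280.5625 = -204.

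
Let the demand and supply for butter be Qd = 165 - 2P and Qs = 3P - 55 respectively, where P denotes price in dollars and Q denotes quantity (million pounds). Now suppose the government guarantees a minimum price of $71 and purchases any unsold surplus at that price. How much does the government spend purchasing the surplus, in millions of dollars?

9585

Without the control the market clears where 165 - 2P = 3P - 55, i.e. P* = 44 and Q* = 77.
Because the floor (71) lies above the market-clearing price, it is binding.
At P = 71: Qd = 165 - 2·71 = 23 and Qs = 3·71 - 55 = 158.
Surplus = Qs - Qd = 135.
Government expenditure = surplus × support price = 135 × 71 = 9585.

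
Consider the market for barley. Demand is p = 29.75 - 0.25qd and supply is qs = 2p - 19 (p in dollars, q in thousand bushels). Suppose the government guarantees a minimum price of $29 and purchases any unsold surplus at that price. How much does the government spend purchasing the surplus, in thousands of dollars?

Rearranging demand gives qd = 119 - 4p. In a free market, 119 - 4p = 2p - 19 gives the equilibrium p* = 23, q* = 27.
The floor of 29 is above the equilibrium price 23, so it binds.
At p = 29: qd = 119 - 4·29 = 3 and qs = 2·29 - 19 = 39.
Surplus = qs - qd = 36.
Government expenditure = surplus × support price = 36 × 29 = 1044.

1044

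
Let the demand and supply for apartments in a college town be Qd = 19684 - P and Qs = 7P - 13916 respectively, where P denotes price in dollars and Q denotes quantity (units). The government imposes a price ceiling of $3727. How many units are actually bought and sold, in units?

12173

Setting quantity demanded equal to quantity supplied, 19684 - P = 7P - 13916, gives P* = 4200 and Q* = 15484.
Since 3727 < 4200, the ceiling is binding.
At P = 3727: Qd = 19684 - 3727 = 15957 and Qs = 7·3727 - 13916 = 12173.
The quantity actually transacted is the short side, supply: 12173.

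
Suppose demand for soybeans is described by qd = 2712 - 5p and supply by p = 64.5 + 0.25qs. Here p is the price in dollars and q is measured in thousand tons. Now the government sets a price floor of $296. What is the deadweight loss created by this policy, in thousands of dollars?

0

Rearranging supply gives qs = 4p - 258. Setting quantity demanded equal to quantity supplied, 2712 - 5p = 4p - 258, gives p* = 330 and q* = 1062.
The floor of 296 is below the equilibrium price 330, so it is not binding; the market clears at p* = 330, q* = 1062.
Since the control does not bind, no trades are prevented and deadweight loss is zero.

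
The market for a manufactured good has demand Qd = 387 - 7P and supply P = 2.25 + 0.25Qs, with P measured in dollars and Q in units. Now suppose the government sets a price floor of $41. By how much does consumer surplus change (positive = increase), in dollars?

Rearranging supply gives Qs = 4P - 9. Without the control the market clears where 387 - 7P = 4P - 9, i.e. P* = 36 and Q* = 135.
Since 41 > 36, the floor is binding.
At P = 41: Qd = 387 - 7·41 = 100 and Qs = 4·41 - 9 = 155.
Consumer surplus without the control is ½ · (387/7 - 36) · 135 = 18225/14.
With the floor, consumers buy 100 units at 41, so CS = ½ · (387/7 - 41) · 100 = 5000/7.
Change in consumer surplus = 5000/7 - 18225/14 = -587.5.

-587.5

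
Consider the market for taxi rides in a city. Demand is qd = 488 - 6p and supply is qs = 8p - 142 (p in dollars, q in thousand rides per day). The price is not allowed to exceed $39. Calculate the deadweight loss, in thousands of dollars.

336

Setting quantity demanded equal to quantity supplied, 488 - 6p = 8p - 142, gives p* = 45 and q* = 218.
Since 39 < 45, the ceiling is binding.
At p = 39: qd = 488 - 6·39 = 254 and qs = 8·39 - 142 = 170.
Quantity traded falls to 170. At q = 170 the demand price is (488 - 170)/6 = 53 and the supply price is (142 + 170)/8 = 39.
Deadweight loss = ½ · (53 - 39) · (218 - 170) = ½ · 14 · 48 = 336.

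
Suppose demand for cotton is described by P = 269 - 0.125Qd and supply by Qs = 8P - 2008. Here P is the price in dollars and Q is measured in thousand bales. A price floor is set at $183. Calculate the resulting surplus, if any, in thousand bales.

Rearranging demand gives Qd = 2152 - 8P. Equilibrium: 2152 - 8P = 8P - 2008, so 4160 = 16P and P* = 260, Q* = 72.
Since 183 is below P* = 260, the floor does not bind and the free-market outcome prevails.
Since the control does not bind, there is no surplus.

0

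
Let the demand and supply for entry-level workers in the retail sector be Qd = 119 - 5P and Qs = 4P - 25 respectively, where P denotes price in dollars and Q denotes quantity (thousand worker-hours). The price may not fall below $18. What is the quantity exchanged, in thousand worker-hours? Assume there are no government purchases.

Without the control the market clears where 119 - 5P = 4P - 25, i.e. P* = 16 and Q* = 39.
The floor of 18 is above the equilibrium price 16, so it binds.
At P = 18: Qd = 119 - 5·18 = 29 and Qs = 4·18 - 25 = 47.
The quantity actually transacted is the short side, demand: 29.

29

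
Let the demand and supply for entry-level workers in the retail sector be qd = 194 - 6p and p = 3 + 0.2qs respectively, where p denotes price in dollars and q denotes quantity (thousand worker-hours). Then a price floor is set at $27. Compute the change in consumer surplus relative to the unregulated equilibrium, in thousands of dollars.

-448

Rearranging supply gives qs = 5p - 15. Equilibrium: 194 - 6p = 5p - 15, so 209 = 11p and p* = 19, q* = 80.
Because the floor (27) lies above the market-clearing price, it is binding.
At p = 27: qd = 194 - 6·27 = 32 and qs = 5·27 - 15 = 120.
Consumer surplus without the control is ½ · (97/3 - 19) · 80 = 1600/3.
With the floor, consumers buy 32 units at 27, so CS = ½ · (97/3 - 27) · 32 = 256/3.
Change in consumer surplus = 256/3 - 1600/3 = -448.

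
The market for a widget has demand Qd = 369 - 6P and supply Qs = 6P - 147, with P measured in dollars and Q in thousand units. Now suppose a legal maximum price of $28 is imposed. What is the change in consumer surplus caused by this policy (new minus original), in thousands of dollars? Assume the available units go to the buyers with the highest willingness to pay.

-360

In a free market, 369 - 6P = 6P - 147 gives the equilibrium P* = 43, Q* = 111.
Because the ceiling (28) lies below the market-clearing price, it is binding.
At P = 28: Qd = 369 - 6·28 = 201 and Qs = 6·28 - 147 = 21.
Consumer surplus without the control is ½ · (61.5 - 43) · 111 = 1026.75.
With the ceiling, 21 units are sold at 28 (assume they go to the highest-value buyers). The demand price at Q = 21 is 58, so CS = ½ · [(61.5 - 28) + (58 - 28)] · 21 = 666.75.
Change in consumer surplus = 666.75 - 1026.75 = -360.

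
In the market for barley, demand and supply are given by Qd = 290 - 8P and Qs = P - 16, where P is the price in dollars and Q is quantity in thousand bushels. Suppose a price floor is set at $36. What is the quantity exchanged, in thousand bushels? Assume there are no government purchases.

2

Without the control the market clears where 290 - 8P = P - 16, i.e. P* = 34 and Q* = 18.
Because the floor (36) lies above the market-clearing price, it is binding.
At P = 36: Qd = 290 - 8·36 = 2 and Qs = 36 - 16 = 20.
The quantity actually transacted is the short side, demand: 2.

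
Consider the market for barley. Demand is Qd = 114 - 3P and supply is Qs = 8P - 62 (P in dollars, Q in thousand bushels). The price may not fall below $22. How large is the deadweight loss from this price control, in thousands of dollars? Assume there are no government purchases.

In a free market, 114 - 3P = 8P - 62 gives the equilibrium P* = 16, Q* = 66.
Because the floor (22) lies above the market-clearing price, it is binding.
At P = 22: Qd = 114 - 3·22 = 48 and Qs = 8·22 - 62 = 114.
Quantity traded falls to 48. At Q = 48 the demand price is (114 - 48)/3 = 22 and the supply price is (62 + 48)/8 = 13.75.
Deadweight loss = ½ · (22 - 13.75) · (66 - 48) = ½ · 8.25 · 18 = 74.25.

74.25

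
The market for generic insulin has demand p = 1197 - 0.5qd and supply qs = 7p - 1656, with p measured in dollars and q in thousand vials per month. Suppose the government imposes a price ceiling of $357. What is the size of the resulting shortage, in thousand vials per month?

Rearranging demand gives qd = 2394 - 2p. Without the control the market clears where 2394 - 2p = 7p - 1656, i.e. p* = 450 and q* = 1494.
Because the ceiling (357) lies below the market-clearing price, it is binding.
At p = 357: qd = 2394 - 2·357 = 1680 and qs = 7·357 - 1656 = 843.
Shortage = qd - qs = 1680 - 843 = 837.

837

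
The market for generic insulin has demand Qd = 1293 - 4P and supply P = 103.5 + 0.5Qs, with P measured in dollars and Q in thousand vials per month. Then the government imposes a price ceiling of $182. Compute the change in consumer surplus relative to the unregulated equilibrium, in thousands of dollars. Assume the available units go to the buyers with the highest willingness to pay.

8364

Rearranging supply gives Qs = 2P - 207. Equilibrium: 1293 - 4P = 2P - 207, so 1500 = 6P and P* = 250, Q* = 293.
Since 182 < 250, the ceiling is binding.
At P = 182: Qd = 1293 - 4·182 = 565 and Qs = 2·182 - 207 = 157.
Consumer surplus without the control is ½ · (323.25 - 250) · 293 = 10731.125.
With the ceiling, 157 units are sold at 182 (assume they go to the highest-value buyers). The demand price at Q = 157 is 284, so CS = ½ · [(323.25 - 182) + (284 - 182)] · 157 = 19095.125.
Change in consumer surplus = 19095.125 - 10731.125 = 8364.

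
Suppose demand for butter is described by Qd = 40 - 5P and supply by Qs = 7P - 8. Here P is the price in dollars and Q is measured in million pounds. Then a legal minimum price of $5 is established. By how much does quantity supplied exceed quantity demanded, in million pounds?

12

Without the control the market clears where 40 - 5P = 7P - 8, i.e. P* = 4 and Q* = 20.
Since 5 > 4, the floor is binding.
At P = 5: Qd = 40 - 5·5 = 15 and Qs = 7·5 - 8 = 27.
Surplus = Qs - Qd = 27 - 15 = 12.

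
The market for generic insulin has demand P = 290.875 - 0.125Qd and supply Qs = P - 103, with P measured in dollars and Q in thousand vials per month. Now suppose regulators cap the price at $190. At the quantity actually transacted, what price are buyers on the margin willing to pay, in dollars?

280

Rearranging demand gives Qd = 2327 - 8P. In a free market, 2327 - 8P = P - 103 gives the equilibrium P* = 270, Q* = 167.
Since 190 < 270, the ceiling is binding.
At P = 190: Qd = 2327 - 8·190 = 807 and Qs = 190 - 103 = 87.
Only 87 units reach the market. On the demand curve, the marginal buyer's willingness to pay at Q = 87 is (2327 - 87)/8 = 280.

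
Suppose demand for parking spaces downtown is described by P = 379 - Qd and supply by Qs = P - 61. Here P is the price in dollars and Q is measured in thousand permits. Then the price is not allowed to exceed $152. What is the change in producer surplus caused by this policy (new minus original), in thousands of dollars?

-8500

Rearranging demand gives Qd = 379 - P. Setting quantity demanded equal to quantity supplied, 379 - P = P - 61, gives P* = 220 and Q* = 159.
The ceiling of 152 is below the equilibrium price 220, so it binds.
At P = 152: Qd = 379 - 152 = 227 and Qs = 152 - 61 = 91.
Producer surplus without the control is ½ · (220 - 61) · 159 = 12640.5.
With the ceiling, producers sell 91 units at 152, so PS = ½ · (152 - 61) · 91 = 4140.5.
Change in producer surplus = 4140.5 - 12640.5 = -8500.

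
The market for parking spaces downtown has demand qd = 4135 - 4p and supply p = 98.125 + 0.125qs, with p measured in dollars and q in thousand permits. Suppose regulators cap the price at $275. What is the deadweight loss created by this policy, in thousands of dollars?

Rearranging supply gives qs = 8p - 785. Without the control the market clears where 4135 - 4p = 8p - 785, i.e. p* = 410 and q* = 2495.
Since 275 < 410, the ceiling is binding.
At p = 275: qd = 4135 - 4·275 = 3035 and qs = 8·275 - 785 = 1415.
Quantity traded falls to 1415. At q = 1415 the demand price is (4135 - 1415)/4 = 680 and the supply price is (785 + 1415)/8 = 275.
Deadweight loss = ½ · (680 - 275) · (2495 - 1415) = ½ · 405 · 1080 = 218700.

218700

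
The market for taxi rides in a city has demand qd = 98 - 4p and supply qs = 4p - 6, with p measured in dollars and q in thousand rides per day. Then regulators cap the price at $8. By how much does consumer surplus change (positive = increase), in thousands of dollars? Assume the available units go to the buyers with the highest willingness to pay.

80

Without the control the market clears where 98 - 4p = 4p - 6, i.e. p* = 13 and q* = 46.
The ceiling of 8 is below the equilibrium price 13, so it binds.
At p = 8: qd = 98 - 4·8 = 66 and qs = 4·8 - 6 = 26.
Consumer surplus without the control is ½ · (24.5 - 13) · 46 = 264.5.
With the ceiling, 26 units are sold at 8 (assume they go to the highest-value buyers). The demand price at q = 26 is 18, so CS = ½ · [(24.5 - 8) + (18 - 8)] · 26 = 344.5.
Change in consumer surplus = 344.5 - 264.5 = 80.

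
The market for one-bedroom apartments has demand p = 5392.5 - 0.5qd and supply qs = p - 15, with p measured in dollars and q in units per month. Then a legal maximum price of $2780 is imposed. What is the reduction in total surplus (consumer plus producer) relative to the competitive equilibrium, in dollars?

Rearranging demand gives qd = 10785 - 2p. Without the control the market clears where 10785 - 2p = p - 15, i.e. p* = 3600 and q* = 3585.
Since 2780 < 3600, the ceiling is binding.
At p = 2780: qd = 10785 - 2·2780 = 5225 and qs = 2780 - 15 = 2765.
Quantity traded falls to 2765. At q = 2765 the demand price is (10785 - 2765)/2 = 4010 and the supply price is 15 + 2765 = 2780.
Deadweight loss = ½ · (4010 - 2780) · (3585 - 2765) = ½ · 1230 · 820 = 504300.

504300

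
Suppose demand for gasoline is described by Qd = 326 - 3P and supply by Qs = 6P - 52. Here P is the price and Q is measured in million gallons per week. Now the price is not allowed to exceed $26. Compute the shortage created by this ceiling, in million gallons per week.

144

In a free market, 326 - 3P = 6P - 52 gives the equilibrium P* = 42, Q* = 200.
Since 26 < 42, the ceiling is binding.
At P = 26: Qd = 326 - 3·26 = 248 and Qs = 6·26 - 52 = 104.
Shortage = Qd - Qs = 248 - 104 = 144.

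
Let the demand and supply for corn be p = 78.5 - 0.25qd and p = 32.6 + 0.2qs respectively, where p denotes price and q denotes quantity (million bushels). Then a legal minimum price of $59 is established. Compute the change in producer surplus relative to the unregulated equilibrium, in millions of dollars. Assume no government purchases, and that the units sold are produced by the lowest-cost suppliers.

Rearranging demand gives qd = 314 - 4p; rearranging supply gives qs = 5p - 163. In a free market, 314 - 4p = 5p - 163 gives the equilibrium p* = 53, q* = 102.
Because the floor (59) lies above the market-clearing price, it is binding.
At p = 59: qd = 314 - 4·59 = 78 and qs = 5·59 - 163 = 132.
Producer surplus without the control is ½ · (53 - 32.6) · 102 = 1040.4.
With the floor, 78 units are sold at 59. The supply price at q = 78 is 48.2, so PS = ½ · [(59 - 32.6) + (59 - 48.2)] · 78 = 1450.8.
Change in producer surplus = 1450.8 - 1040.4 = 410.4.

410.4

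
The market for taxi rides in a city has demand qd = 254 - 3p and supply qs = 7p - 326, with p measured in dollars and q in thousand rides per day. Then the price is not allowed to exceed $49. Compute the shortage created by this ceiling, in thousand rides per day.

90

Without the control the market clears where 254 - 3p = 7p - 326, i.e. p* = 58 and q* = 80.
Since 49 < 58, the ceiling is binding.
At p = 49: qd = 254 - 3·49 = 107 and qs = 7·49 - 326 = 17.
Shortage = qd - qs = 107 - 17 = 90.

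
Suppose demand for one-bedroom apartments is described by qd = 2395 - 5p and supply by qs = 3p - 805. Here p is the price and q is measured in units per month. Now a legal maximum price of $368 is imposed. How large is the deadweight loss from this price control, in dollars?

Setting quantity demanded equal to quantity supplied, 2395 - 5p = 3p - 805, gives p* = 400 and q* = 395.
Since 368 < 400, the ceiling is binding.
At p = 368: qd = 2395 - 5·368 = 555 and qs = 3·368 - 805 = 299.
Quantity traded falls to 299. At q = 299 the demand price is (2395 - 299)/5 = 419.2 and the supply price is (805 + 299)/3 = 368.
Deadweight loss = ½ · (419.2 - 368) · (395 - 299) = ½ · 51.2 · 96 = 2457.6.

2457.6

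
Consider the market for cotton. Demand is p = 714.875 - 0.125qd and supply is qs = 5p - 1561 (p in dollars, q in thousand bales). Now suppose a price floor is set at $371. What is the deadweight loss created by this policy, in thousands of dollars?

0

Rearranging demand gives qd = 5719 - 8p. Setting quantity demanded equal to quantity supplied, 5719 - 8p = 5p - 1561, gives p* = 560 and q* = 1239.
Since 371 is below p* = 560, the floor does not bind and the free-market outcome prevails.
Since the control does not bind, no trades are prevented and deadweight loss is zero.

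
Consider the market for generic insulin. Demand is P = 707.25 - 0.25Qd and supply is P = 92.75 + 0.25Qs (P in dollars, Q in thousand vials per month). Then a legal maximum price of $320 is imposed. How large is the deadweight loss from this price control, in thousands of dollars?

Rearranging demand gives Qd = 2829 - 4P; rearranging supply gives Qs = 4P - 371. In a free market, 2829 - 4P = 4P - 371 gives the equilibrium P* = 400, Q* = 1229.
The ceiling of 320 is below the equilibrium price 400, so it binds.
At P = 320: Qd = 2829 - 4·320 = 1549 and Qs = 4·320 - 371 = 909.
Quantity traded falls to 909. At Q = 909 the demand price is (2829 - 909)/4 = 480 and the supply price is (371 + 909)/4 = 320.
Deadweight loss = ½ · (480 - 320) · (1229 - 909) = ½ · 160 · 320 = 25600.

25600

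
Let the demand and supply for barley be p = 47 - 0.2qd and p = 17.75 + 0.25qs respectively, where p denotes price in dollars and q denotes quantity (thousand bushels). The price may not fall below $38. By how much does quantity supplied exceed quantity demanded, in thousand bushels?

Rearranging demand gives qd = 235 - 5p; rearranging supply gives qs = 4p - 71. Without the control the market clears where 235 - 5p = 4p - 71, i.e. p* = 34 and q* = 65.
Because the floor (38) lies above the market-clearing price, it is binding.
At p = 38: qd = 235 - 5·38 = 45 and qs = 4·38 - 71 = 81.
Surplus = qs - qd = 81 - 45 = 36.

36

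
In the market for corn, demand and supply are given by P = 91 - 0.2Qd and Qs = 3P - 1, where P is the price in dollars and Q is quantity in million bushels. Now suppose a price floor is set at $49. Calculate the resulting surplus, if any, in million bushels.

0

Rearranging demand gives Qd = 455 - 5P. Without the control the market clears where 455 - 5P = 3P - 1, i.e. P* = 57 and Q* = 170.
Since 49 is below P* = 57, the floor does not bind and the free-market outcome prevails.
Since the control does not bind, there is no surplus.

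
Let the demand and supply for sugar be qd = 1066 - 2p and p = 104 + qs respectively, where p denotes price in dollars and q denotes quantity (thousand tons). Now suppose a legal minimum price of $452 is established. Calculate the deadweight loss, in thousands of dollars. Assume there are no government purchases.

Rearranging supply gives qs = p - 104. Equilibrium: 1066 - 2p = p - 104, so 1170 = 3p and p* = 390, q* = 286.
The floor of 452 is above the equilibrium price 390, so it binds.
At p = 452: qd = 1066 - 2·452 = 162 and qs = 452 - 104 = 348.
Quantity traded falls to 162. At q = 162 the demand price is (1066 - 162)/2 = 452 and the supply price is 104 + 162 = 266.
Deadweight loss = ½ · (452 - 266) · (286 - 162) = ½ · 186 · 124 = 11532.

11532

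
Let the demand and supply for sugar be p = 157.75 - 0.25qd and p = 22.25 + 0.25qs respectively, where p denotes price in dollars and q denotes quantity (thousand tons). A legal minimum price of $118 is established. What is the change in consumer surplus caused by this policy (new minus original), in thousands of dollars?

Rearranging demand gives qd = 631 - 4p; rearranging supply gives qs = 4p - 89. Setting quantity demanded equal to quantity supplied, 631 - 4p = 4p - 89, gives p* = 90 and q* = 271.
Because the floor (118) lies above the market-clearing price, it is binding.
At p = 118: qd = 631 - 4·118 = 159 and qs = 4·118 - 89 = 383.
Consumer surplus without the control is ½ · (157.75 - 90) · 271 = 9180.125.
With the floor, consumers buy 159 units at 118, so CS = ½ · (157.75 - 118) · 159 = 3160.125.
Change in consumer surplus = 3160.125 - 9180.125 = -6020.

-6020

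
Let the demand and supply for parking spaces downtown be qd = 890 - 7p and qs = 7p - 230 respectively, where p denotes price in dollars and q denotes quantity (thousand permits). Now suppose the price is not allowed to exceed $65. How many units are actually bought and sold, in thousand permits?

225

Setting quantity demanded equal to quantity supplied, 890 - 7p = 7p - 230, gives p* = 80 and q* = 330.
The ceiling of 65 is below the equilibrium price 80, so it binds.
At p = 65: qd = 890 - 7·65 = 435 and qs = 7·65 - 230 = 225.
The quantity actually transacted is the short side, supply: 225.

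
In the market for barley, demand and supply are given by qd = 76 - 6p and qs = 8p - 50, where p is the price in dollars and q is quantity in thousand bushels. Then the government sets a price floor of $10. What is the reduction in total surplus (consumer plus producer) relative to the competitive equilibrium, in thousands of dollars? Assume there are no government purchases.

5.25

Without the control the market clears where 76 - 6p = 8p - 50, i.e. p* = 9 and q* = 22.
The floor of 10 is above the equilibrium price 9, so it binds.
At p = 10: qd = 76 - 6·10 = 16 and qs = 8·10 - 50 = 30.
Quantity traded falls to 16. At q = 16 the demand price is (76 - 16)/6 = 10 and the supply price is (50 + 16)/8 = 8.25.
Deadweight loss = ½ · (10 - 8.25) · (22 - 16) = ½ · 1.75 · 6 = 5.25.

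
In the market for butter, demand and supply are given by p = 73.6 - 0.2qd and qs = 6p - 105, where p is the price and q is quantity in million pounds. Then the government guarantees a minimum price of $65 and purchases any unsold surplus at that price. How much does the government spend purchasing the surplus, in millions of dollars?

Rearranging demand gives qd = 368 - 5p. Setting quantity demanded equal to quantity supplied, 368 - 5p = 6p - 105, gives p* = 43 and q* = 153.
Because the floor (65) lies above the market-clearing price, it is binding.
At p = 65: qd = 368 - 5·65 = 43 and qs = 6·65 - 105 = 285.
Surplus = qs - qd = 242.
Government expenditure = surplus × support price = 242 × 65 = 15730.

15730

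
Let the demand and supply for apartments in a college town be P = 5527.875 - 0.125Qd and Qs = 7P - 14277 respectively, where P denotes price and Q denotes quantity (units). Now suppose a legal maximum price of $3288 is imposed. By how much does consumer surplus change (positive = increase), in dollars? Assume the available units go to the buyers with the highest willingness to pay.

4201227

Rearranging demand gives Qd = 44223 - 8P. Without the control the market clears where 44223 - 8P = 7P - 14277, i.e. P* = 3900 and Q* = 13023.
Since 3288 < 3900, the ceiling is binding.
At P = 3288: Qd = 44223 - 8·3288 = 17919 and Qs = 7·3288 - 14277 = 8739.
Consumer surplus without the control is ½ · (5527.875 - 3900) · 13023 = 10599908.0625.
With the ceiling, 8739 units are sold at 3288 (assume they go to the highest-value buyers). The demand price at Q = 8739 is 4435.5, so CS = ½ · [(5527.875 - 3288) + (4435.5 - 3288)] · 8739 = 14801135.0625.
Change in consumer surplus = 14801135.0625 - 10599908.0625 = 4201227.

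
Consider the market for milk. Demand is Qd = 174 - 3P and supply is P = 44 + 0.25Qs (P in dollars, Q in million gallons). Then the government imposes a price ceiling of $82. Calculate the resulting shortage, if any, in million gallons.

Rearranging supply gives Qs = 4P - 176. In a free market, 174 - 3P = 4P - 176 gives the equilibrium P* = 50, Q* = 24.
The ceiling of 82 is above the equilibrium price 50, so it is not binding; the market clears at P* = 50, Q* = 24.
Since the control does not bind, there is no shortage.

0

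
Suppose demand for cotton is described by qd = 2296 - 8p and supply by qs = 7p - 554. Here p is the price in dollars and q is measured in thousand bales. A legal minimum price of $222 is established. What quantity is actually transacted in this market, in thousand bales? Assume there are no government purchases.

520

Setting quantity demanded equal to quantity supplied, 2296 - 8p = 7p - 554, gives p* = 190 and q* = 776.
The floor of 222 is above the equilibrium price 190, so it binds.
At p = 222: qd = 2296 - 8·222 = 520 and qs = 7·222 - 554 = 1000.
The quantity actually transacted is the short side, demand: 520.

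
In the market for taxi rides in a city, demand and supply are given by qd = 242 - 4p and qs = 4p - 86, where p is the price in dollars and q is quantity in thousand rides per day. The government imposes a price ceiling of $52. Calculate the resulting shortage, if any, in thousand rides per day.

Without the control the market clears where 242 - 4p = 4p - 86, i.e. p* = 41 and q* = 78.
The ceiling of 52 is above the equilibrium price 41, so it is not binding; the market clears at p* = 41, q* = 78.
Since the control does not bind, there is no shortage.

0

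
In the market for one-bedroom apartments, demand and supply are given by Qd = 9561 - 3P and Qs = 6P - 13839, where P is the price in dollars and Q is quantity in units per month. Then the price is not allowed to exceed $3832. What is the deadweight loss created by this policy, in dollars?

Equilibrium: 9561 - 3P = 6P - 13839, so 23400 = 9P and P* = 2600, Q* = 1761.
The ceiling of 3832 is above the equilibrium price 2600, so it is not binding; the market clears at P* = 2600, Q* = 1761.
Since the control does not bind, no trades are prevented and deadweight loss is zero.

0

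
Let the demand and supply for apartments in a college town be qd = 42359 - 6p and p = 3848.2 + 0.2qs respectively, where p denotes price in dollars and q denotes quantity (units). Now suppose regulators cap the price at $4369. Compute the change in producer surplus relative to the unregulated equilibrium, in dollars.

-6993926.5

Rearranging supply gives qs = 5p - 19241. Equilibrium: 42359 - 6p = 5p - 19241, so 61600 = 11p and p* = 5600, q* = 8759.
Because the ceiling (4369) lies below the market-clearing price, it is binding.
At p = 4369: qd = 42359 - 6·4369 = 16145 and qs = 5·4369 - 19241 = 2604.
Producer surplus without the control is ½ · (5600 - 3848.2) · 8759 = 7672008.1.
With the ceiling, producers sell 2604 units at 4369, so PS = ½ · (4369 - 3848.2) · 2604 = 678081.6.
Change in producer surplus = 678081.6 - 7672008.1 = -6993926.5.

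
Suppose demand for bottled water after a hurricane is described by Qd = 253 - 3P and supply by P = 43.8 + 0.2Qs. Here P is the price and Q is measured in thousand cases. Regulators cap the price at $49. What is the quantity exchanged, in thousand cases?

Rearranging supply gives Qs = 5P - 219. In a free market, 253 - 3P = 5P - 219 gives the equilibrium P* = 59, Q* = 76.
Because the ceiling (49) lies below the market-clearing price, it is binding.
At P = 49: Qd = 253 - 3·49 = 106 and Qs = 5·49 - 219 = 26.
The quantity actually transacted is the short side, supply: 26.

26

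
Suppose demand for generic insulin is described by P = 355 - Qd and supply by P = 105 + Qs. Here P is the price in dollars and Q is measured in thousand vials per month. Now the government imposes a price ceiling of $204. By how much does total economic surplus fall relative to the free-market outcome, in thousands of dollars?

Rearranging demand gives Qd = 355 - P; rearranging supply gives Qs = P - 105. Equilibrium: 355 - P = P - 105, so 460 = 2P and P* = 230, Q* = 125.
Because the ceiling (204) lies below the market-clearing price, it is binding.
At P = 204: Qd = 355 - 204 = 151 and Qs = 204 - 105 = 99.
Quantity traded falls to 99. At Q = 99 the demand price is 355 - 99 = 256 and the supply price is 105 + 99 = 204.
Deadweight loss = ½ · (256 - 204) · (125 - 99) = ½ · 52 · 26 = 676.

676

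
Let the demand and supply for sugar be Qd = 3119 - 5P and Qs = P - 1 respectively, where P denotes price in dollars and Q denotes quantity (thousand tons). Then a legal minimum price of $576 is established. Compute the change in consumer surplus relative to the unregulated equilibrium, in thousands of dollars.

-21224

In a free market, 3119 - 5P = P - 1 gives the equilibrium P* = 520, Q* = 519.
Because the floor (576) lies above the market-clearing price, it is binding.
At P = 576: Qd = 3119 - 5·576 = 239 and Qs = 576 - 1 = 575.
Consumer surplus without the control is ½ · (623.8 - 520) · 519 = 26936.1.
With the floor, consumers buy 239 units at 576, so CS = ½ · (623.8 - 576) · 239 = 5712.1.
Change in consumer surplus = 5712.1 - 26936.1 = -21224.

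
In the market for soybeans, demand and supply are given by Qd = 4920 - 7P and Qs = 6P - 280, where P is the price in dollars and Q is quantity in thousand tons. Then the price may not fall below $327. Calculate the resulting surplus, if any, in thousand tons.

Equilibrium: 4920 - 7P = 6P - 280, so 5200 = 13P and P* = 400, Q* = 2120.
The floor of 327 is below the equilibrium price 400, so it is not binding; the market clears at P* = 400, Q* = 2120.
Since the control does not bind, there is no surplus.

0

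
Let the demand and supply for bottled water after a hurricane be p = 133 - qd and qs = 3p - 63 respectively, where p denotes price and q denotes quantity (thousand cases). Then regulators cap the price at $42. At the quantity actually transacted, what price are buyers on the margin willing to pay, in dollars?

70

Rearranging demand gives qd = 133 - p. In a free market, 133 - p = 3p - 63 gives the equilibrium p* = 49, q* = 84.
The ceiling of 42 is below the equilibrium price 49, so it binds.
At p = 42: qd = 133 - 42 = 91 and qs = 3·42 - 63 = 63.
Only 63 units reach the market. On the demand curve, the marginal buyer's willingness to pay at q = 63 is (133 - 63) = 70.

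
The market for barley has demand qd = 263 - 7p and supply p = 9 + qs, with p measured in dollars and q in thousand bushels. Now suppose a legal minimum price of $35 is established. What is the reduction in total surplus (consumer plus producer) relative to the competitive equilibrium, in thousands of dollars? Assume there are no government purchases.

28

Rearranging supply gives qs = p - 9. Equilibrium: 263 - 7p = p - 9, so 272 = 8p and p* = 34, q* = 25.
Since 35 > 34, the floor is binding.
At p = 35: qd = 263 - 7·35 = 18 and qs = 35 - 9 = 26.
Quantity traded falls to 18. At q = 18 the demand price is (263 - 18)/7 = 35 and the supply price is 9 + 18 = 27.
Deadweight loss = ½ · (35 - 27) · (25 - 18) = ½ · 8 · 7 = 28.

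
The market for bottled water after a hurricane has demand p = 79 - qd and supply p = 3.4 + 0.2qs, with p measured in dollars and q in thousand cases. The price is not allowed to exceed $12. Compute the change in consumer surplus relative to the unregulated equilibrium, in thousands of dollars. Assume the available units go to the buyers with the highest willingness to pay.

-28

Rearranging demand gives qd = 79 - p; rearranging supply gives qs = 5p - 17. Without the control the market clears where 79 - p = 5p - 17, i.e. p* = 16 and q* = 63.
The ceiling of 12 is below the equilibrium price 16, so it binds.
At p = 12: qd = 79 - 12 = 67 and qs = 5·12 - 17 = 43.
Consumer surplus without the control is ½ · (79 - 16) · 63 = 1984.5.
With the ceiling, 43 units are sold at 12 (assume they go to the highest-value buyers). The demand price at q = 43 is 36, so CS = ½ · [(79 - 12) + (36 - 12)] · 43 = 1956.5.
Change in consumer surplus = 1956.5 - 1984.5 = -28.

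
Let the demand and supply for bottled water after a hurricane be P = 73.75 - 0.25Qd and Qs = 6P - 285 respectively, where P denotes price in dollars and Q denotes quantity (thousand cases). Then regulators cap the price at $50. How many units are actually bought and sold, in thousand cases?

Rearranging demand gives Qd = 295 - 4P. Without the control the market clears where 295 - 4P = 6P - 285, i.e. P* = 58 and Q* = 63.
The ceiling of 50 is below the equilibrium price 58, so it binds.
At P = 50: Qd = 295 - 4·50 = 95 and Qs = 6·50 - 285 = 15.
The quantity actually transacted is the short side, supply: 15.

15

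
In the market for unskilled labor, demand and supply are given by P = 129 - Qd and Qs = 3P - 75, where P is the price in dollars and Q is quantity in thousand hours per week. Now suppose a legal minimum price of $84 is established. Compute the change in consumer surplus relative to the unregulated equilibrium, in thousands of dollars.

Rearranging demand gives Qd = 129 - P. Without the control the market clears where 129 - P = 3P - 75, i.e. P* = 51 and Q* = 78.
Since 84 > 51, the floor is binding.
At P = 84: Qd = 129 - 84 = 45 and Qs = 3·84 - 75 = 177.
Consumer surplus without the control is ½ · (129 - 51) · 78 = 3042.
With the floor, consumers buy 45 units at 84, so CS = ½ · (129 - 84) · 45 = 1012.5.
Change in consumer surplus = 1012.5 - 3042 = -2029.5.

-2029.5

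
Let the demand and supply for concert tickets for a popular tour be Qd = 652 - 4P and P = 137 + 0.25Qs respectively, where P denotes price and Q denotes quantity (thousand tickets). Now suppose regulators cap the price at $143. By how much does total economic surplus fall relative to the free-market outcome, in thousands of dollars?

Rearranging supply gives Qs = 4P - 548. In a free market, 652 - 4P = 4P - 548 gives the equilibrium P* = 150, Q* = 52.
Because the ceiling (143) lies below the market-clearing price, it is binding.
At P = 143: Qd = 652 - 4·143 = 80 and Qs = 4·143 - 548 = 24.
Quantity traded falls to 24. At Q = 24 the demand price is (652 - 24)/4 = 157 and the supply price is (548 + 24)/4 = 143.
Deadweight loss = ½ · (157 - 143) · (52 - 24) = ½ · 14 · 28 = 196.

196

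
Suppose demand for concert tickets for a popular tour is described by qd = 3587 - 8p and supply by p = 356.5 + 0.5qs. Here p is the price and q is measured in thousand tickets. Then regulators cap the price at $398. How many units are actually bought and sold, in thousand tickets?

83

Rearranging supply gives qs = 2p - 713. Without the control the market clears where 3587 - 8p = 2p - 713, i.e. p* = 430 and q* = 147.
Because the ceiling (398) lies below the market-clearing price, it is binding.
At p = 398: qd = 3587 - 8·398 = 403 and qs = 2·398 - 713 = 83.
The quantity actually transacted is the short side, supply: 83.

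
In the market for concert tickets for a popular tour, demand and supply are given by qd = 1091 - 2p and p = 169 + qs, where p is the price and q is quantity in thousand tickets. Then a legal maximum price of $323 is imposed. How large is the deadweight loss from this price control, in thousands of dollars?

Rearranging supply gives qs = p - 169. Setting quantity demanded equal to quantity supplied, 1091 - 2p = p - 169, gives p* = 420 and q* = 251.
Since 323 < 420, the ceiling is binding.
At p = 323: qd = 1091 - 2·323 = 445 and qs = 323 - 169 = 154.
Quantity traded falls to 154. At q = 154 the demand price is (1091 - 154)/2 = 468.5 and the supply price is 169 + 154 = 323.
Deadweight loss = ½ · (468.5 - 323) · (251 - 154) = ½ · 145.5 · 97 = 7056.75.

7056.75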